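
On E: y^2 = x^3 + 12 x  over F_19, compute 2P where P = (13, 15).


Doubling: s = (3 x1^2 + a) / (2 y1)
s = (3*13^2 + 12) / (2*15) mod 19 = 4
x3 = s^2 - 2 x1 mod 19 = 4^2 - 2*13 = 9
y3 = s (x1 - x3) - y1 mod 19 = 4 * (13 - 9) - 15 = 1

2P = (9, 1)


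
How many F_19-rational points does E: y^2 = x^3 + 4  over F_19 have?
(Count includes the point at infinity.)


For each x in F_19, count y with y^2 = x^3 + 0 x + 4 mod 19:
  x = 0: RHS = 4, y in [2, 17]  -> 2 point(s)
  x = 1: RHS = 5, y in [9, 10]  -> 2 point(s)
  x = 4: RHS = 11, y in [7, 12]  -> 2 point(s)
  x = 6: RHS = 11, y in [7, 12]  -> 2 point(s)
  x = 7: RHS = 5, y in [9, 10]  -> 2 point(s)
  x = 9: RHS = 11, y in [7, 12]  -> 2 point(s)
  x = 10: RHS = 16, y in [4, 15]  -> 2 point(s)
  x = 11: RHS = 5, y in [9, 10]  -> 2 point(s)
  x = 13: RHS = 16, y in [4, 15]  -> 2 point(s)
  x = 15: RHS = 16, y in [4, 15]  -> 2 point(s)
Affine points: 20. Add the point at infinity: total = 21.

#E(F_19) = 21


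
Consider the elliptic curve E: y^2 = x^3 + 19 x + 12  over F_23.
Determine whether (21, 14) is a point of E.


Check whether y^2 = x^3 + 19 x + 12 (mod 23) for (x, y) = (21, 14).
LHS: y^2 = 14^2 mod 23 = 12
RHS: x^3 + 19 x + 12 = 21^3 + 19*21 + 12 mod 23 = 12
LHS = RHS

Yes, on the curve


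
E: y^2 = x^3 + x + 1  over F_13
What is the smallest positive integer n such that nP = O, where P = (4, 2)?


Compute successive multiples of P until we hit O:
  1P = (4, 2)
  2P = (8, 1)
  3P = (10, 6)
  4P = (11, 2)
  5P = (11, 11)
  6P = (10, 7)
  7P = (8, 12)
  8P = (4, 11)
  ... (continuing to 9P)
  9P = O

ord(P) = 9


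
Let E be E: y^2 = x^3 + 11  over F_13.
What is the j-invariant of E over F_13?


Delta = -16(4 a^3 + 27 b^2) mod 13 = 1
-1728 * (4 a)^3 = -1728 * (4*0)^3 mod 13 = 0
j = 0 * 1^(-1) mod 13 = 0

j = 0 (mod 13)


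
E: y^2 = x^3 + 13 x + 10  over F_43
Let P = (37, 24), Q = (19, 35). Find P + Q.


P != Q, so use the chord formula.
s = (y2 - y1) / (x2 - x1) = (11) / (25) mod 43 = 40
x3 = s^2 - x1 - x2 mod 43 = 40^2 - 37 - 19 = 39
y3 = s (x1 - x3) - y1 mod 43 = 40 * (37 - 39) - 24 = 25

P + Q = (39, 25)


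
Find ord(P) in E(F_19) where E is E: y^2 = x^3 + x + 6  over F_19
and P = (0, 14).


Compute successive multiples of P until we hit O:
  1P = (0, 14)
  2P = (4, 13)
  3P = (2, 15)
  4P = (3, 13)
  5P = (14, 16)
  6P = (12, 6)
  7P = (18, 17)
  8P = (10, 16)
  ... (continuing to 18P)
  18P = O

ord(P) = 18


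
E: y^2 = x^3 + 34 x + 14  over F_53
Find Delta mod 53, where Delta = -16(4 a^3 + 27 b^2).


4 a^3 + 27 b^2 = 4*34^3 + 27*14^2 = 157216 + 5292 = 162508
Delta = -16 * (162508) = -2600128
Delta mod 53 = 52

Delta = 52 (mod 53)


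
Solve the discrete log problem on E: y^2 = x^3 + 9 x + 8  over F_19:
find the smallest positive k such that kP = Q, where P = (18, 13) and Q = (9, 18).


Enumerate multiples of P until we hit Q = (9, 18):
  1P = (18, 13)
  2P = (3, 10)
  3P = (14, 3)
  4P = (17, 18)
  5P = (9, 18)
Match found at i = 5.

k = 5


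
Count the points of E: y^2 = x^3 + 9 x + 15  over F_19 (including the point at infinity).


For each x in F_19, count y with y^2 = x^3 + 9 x + 15 mod 19:
  x = 1: RHS = 6, y in [5, 14]  -> 2 point(s)
  x = 4: RHS = 1, y in [1, 18]  -> 2 point(s)
  x = 6: RHS = 0, y in [0]  -> 1 point(s)
  x = 11: RHS = 1, y in [1, 18]  -> 2 point(s)
  x = 13: RHS = 11, y in [7, 12]  -> 2 point(s)
  x = 14: RHS = 16, y in [4, 15]  -> 2 point(s)
  x = 18: RHS = 5, y in [9, 10]  -> 2 point(s)
Affine points: 13. Add the point at infinity: total = 14.

#E(F_19) = 14


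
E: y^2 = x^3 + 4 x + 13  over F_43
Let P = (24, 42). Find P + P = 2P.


Doubling: s = (3 x1^2 + a) / (2 y1)
s = (3*24^2 + 4) / (2*42) mod 43 = 37
x3 = s^2 - 2 x1 mod 43 = 37^2 - 2*24 = 31
y3 = s (x1 - x3) - y1 mod 43 = 37 * (24 - 31) - 42 = 0

2P = (31, 0)


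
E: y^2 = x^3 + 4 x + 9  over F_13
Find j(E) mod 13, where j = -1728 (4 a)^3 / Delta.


Delta = -16(4 a^3 + 27 b^2) mod 13 = 3
-1728 * (4 a)^3 = -1728 * (4*4)^3 mod 13 = 1
j = 1 * 3^(-1) mod 13 = 9

j = 9 (mod 13)


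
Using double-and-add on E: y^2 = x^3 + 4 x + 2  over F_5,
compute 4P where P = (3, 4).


k = 4 = 100_2 (binary, LSB first: 001)
Double-and-add from P = (3, 4):
  bit 0 = 0: acc unchanged = O
  bit 1 = 0: acc unchanged = O
  bit 2 = 1: acc = O + (3, 4) = (3, 4)

4P = (3, 4)


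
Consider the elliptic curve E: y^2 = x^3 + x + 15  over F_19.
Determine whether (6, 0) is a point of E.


Check whether y^2 = x^3 + 1 x + 15 (mod 19) for (x, y) = (6, 0).
LHS: y^2 = 0^2 mod 19 = 0
RHS: x^3 + 1 x + 15 = 6^3 + 1*6 + 15 mod 19 = 9
LHS != RHS

No, not on the curve


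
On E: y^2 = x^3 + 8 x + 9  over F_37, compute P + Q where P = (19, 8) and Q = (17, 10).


P != Q, so use the chord formula.
s = (y2 - y1) / (x2 - x1) = (2) / (35) mod 37 = 36
x3 = s^2 - x1 - x2 mod 37 = 36^2 - 19 - 17 = 2
y3 = s (x1 - x3) - y1 mod 37 = 36 * (19 - 2) - 8 = 12

P + Q = (2, 12)


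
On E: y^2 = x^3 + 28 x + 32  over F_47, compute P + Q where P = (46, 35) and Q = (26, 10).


P != Q, so use the chord formula.
s = (y2 - y1) / (x2 - x1) = (22) / (27) mod 47 = 13
x3 = s^2 - x1 - x2 mod 47 = 13^2 - 46 - 26 = 3
y3 = s (x1 - x3) - y1 mod 47 = 13 * (46 - 3) - 35 = 7

P + Q = (3, 7)


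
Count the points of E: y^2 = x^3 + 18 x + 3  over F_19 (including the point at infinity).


For each x in F_19, count y with y^2 = x^3 + 18 x + 3 mod 19:
  x = 2: RHS = 9, y in [3, 16]  -> 2 point(s)
  x = 4: RHS = 6, y in [5, 14]  -> 2 point(s)
  x = 5: RHS = 9, y in [3, 16]  -> 2 point(s)
  x = 6: RHS = 4, y in [2, 17]  -> 2 point(s)
  x = 7: RHS = 16, y in [4, 15]  -> 2 point(s)
  x = 9: RHS = 1, y in [1, 18]  -> 2 point(s)
  x = 10: RHS = 5, y in [9, 10]  -> 2 point(s)
  x = 12: RHS = 9, y in [3, 16]  -> 2 point(s)
  x = 14: RHS = 16, y in [4, 15]  -> 2 point(s)
  x = 15: RHS = 0, y in [0]  -> 1 point(s)
  x = 16: RHS = 17, y in [6, 13]  -> 2 point(s)
  x = 17: RHS = 16, y in [4, 15]  -> 2 point(s)
Affine points: 23. Add the point at infinity: total = 24.

#E(F_19) = 24


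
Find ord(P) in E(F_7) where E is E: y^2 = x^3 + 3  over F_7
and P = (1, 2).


Compute successive multiples of P until we hit O:
  1P = (1, 2)
  2P = (6, 3)
  3P = (2, 2)
  4P = (4, 5)
  5P = (3, 3)
  6P = (5, 3)
  7P = (5, 4)
  8P = (3, 4)
  ... (continuing to 13P)
  13P = O

ord(P) = 13


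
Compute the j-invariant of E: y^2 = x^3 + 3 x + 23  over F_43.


Delta = -16(4 a^3 + 27 b^2) mod 43 = 9
-1728 * (4 a)^3 = -1728 * (4*3)^3 mod 43 = 22
j = 22 * 9^(-1) mod 43 = 12

j = 12 (mod 43)


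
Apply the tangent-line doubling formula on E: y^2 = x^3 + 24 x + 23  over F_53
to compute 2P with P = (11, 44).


Doubling: s = (3 x1^2 + a) / (2 y1)
s = (3*11^2 + 24) / (2*44) mod 53 = 5
x3 = s^2 - 2 x1 mod 53 = 5^2 - 2*11 = 3
y3 = s (x1 - x3) - y1 mod 53 = 5 * (11 - 3) - 44 = 49

2P = (3, 49)


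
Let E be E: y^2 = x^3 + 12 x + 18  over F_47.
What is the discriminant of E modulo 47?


4 a^3 + 27 b^2 = 4*12^3 + 27*18^2 = 6912 + 8748 = 15660
Delta = -16 * (15660) = -250560
Delta mod 47 = 44

Delta = 44 (mod 47)


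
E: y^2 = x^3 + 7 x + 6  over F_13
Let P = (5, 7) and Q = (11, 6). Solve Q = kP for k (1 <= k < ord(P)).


Enumerate multiples of P until we hit Q = (11, 6):
  1P = (5, 7)
  2P = (6, 2)
  3P = (1, 12)
  4P = (11, 7)
  5P = (10, 6)
  6P = (10, 7)
  7P = (11, 6)
Match found at i = 7.

k = 7


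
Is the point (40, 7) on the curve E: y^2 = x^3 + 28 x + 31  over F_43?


Check whether y^2 = x^3 + 28 x + 31 (mod 43) for (x, y) = (40, 7).
LHS: y^2 = 7^2 mod 43 = 6
RHS: x^3 + 28 x + 31 = 40^3 + 28*40 + 31 mod 43 = 6
LHS = RHS

Yes, on the curve


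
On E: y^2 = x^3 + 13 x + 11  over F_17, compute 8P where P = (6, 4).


k = 8 = 1000_2 (binary, LSB first: 0001)
Double-and-add from P = (6, 4):
  bit 0 = 0: acc unchanged = O
  bit 1 = 0: acc unchanged = O
  bit 2 = 0: acc unchanged = O
  bit 3 = 1: acc = O + (1, 12) = (1, 12)

8P = (1, 12)


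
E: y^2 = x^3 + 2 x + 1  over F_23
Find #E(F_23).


For each x in F_23, count y with y^2 = x^3 + 2 x + 1 mod 23:
  x = 0: RHS = 1, y in [1, 22]  -> 2 point(s)
  x = 1: RHS = 4, y in [2, 21]  -> 2 point(s)
  x = 2: RHS = 13, y in [6, 17]  -> 2 point(s)
  x = 4: RHS = 4, y in [2, 21]  -> 2 point(s)
  x = 7: RHS = 13, y in [6, 17]  -> 2 point(s)
  x = 8: RHS = 0, y in [0]  -> 1 point(s)
  x = 9: RHS = 12, y in [9, 14]  -> 2 point(s)
  x = 10: RHS = 9, y in [3, 20]  -> 2 point(s)
  x = 13: RHS = 16, y in [4, 19]  -> 2 point(s)
  x = 14: RHS = 13, y in [6, 17]  -> 2 point(s)
  x = 15: RHS = 2, y in [5, 18]  -> 2 point(s)
  x = 16: RHS = 12, y in [9, 14]  -> 2 point(s)
  x = 17: RHS = 3, y in [7, 16]  -> 2 point(s)
  x = 18: RHS = 4, y in [2, 21]  -> 2 point(s)
  x = 21: RHS = 12, y in [9, 14]  -> 2 point(s)
Affine points: 29. Add the point at infinity: total = 30.

#E(F_23) = 30


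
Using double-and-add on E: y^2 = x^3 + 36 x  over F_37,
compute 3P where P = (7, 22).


k = 3 = 11_2 (binary, LSB first: 11)
Double-and-add from P = (7, 22):
  bit 0 = 1: acc = O + (7, 22) = (7, 22)
  bit 1 = 1: acc = (7, 22) + (11, 32) = (16, 11)

3P = (16, 11)


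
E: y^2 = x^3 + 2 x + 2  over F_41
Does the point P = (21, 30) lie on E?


Check whether y^2 = x^3 + 2 x + 2 (mod 41) for (x, y) = (21, 30).
LHS: y^2 = 30^2 mod 41 = 39
RHS: x^3 + 2 x + 2 = 21^3 + 2*21 + 2 mod 41 = 39
LHS = RHS

Yes, on the curve


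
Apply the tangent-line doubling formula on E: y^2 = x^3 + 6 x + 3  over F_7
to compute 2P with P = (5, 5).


Doubling: s = (3 x1^2 + a) / (2 y1)
s = (3*5^2 + 6) / (2*5) mod 7 = 6
x3 = s^2 - 2 x1 mod 7 = 6^2 - 2*5 = 5
y3 = s (x1 - x3) - y1 mod 7 = 6 * (5 - 5) - 5 = 2

2P = (5, 2)


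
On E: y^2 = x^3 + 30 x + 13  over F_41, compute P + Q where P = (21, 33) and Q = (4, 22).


P != Q, so use the chord formula.
s = (y2 - y1) / (x2 - x1) = (30) / (24) mod 41 = 32
x3 = s^2 - x1 - x2 mod 41 = 32^2 - 21 - 4 = 15
y3 = s (x1 - x3) - y1 mod 41 = 32 * (21 - 15) - 33 = 36

P + Q = (15, 36)


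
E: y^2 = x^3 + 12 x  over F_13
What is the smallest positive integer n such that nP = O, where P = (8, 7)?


Compute successive multiples of P until we hit O:
  1P = (8, 7)
  2P = (0, 0)
  3P = (8, 6)
  4P = O

ord(P) = 4


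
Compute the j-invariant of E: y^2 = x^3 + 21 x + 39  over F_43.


Delta = -16(4 a^3 + 27 b^2) mod 43 = 19
-1728 * (4 a)^3 = -1728 * (4*21)^3 mod 43 = 21
j = 21 * 19^(-1) mod 43 = 26

j = 26 (mod 43)


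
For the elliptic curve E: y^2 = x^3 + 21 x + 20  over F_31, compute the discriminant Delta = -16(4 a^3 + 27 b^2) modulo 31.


4 a^3 + 27 b^2 = 4*21^3 + 27*20^2 = 37044 + 10800 = 47844
Delta = -16 * (47844) = -765504
Delta mod 31 = 10

Delta = 10 (mod 31)


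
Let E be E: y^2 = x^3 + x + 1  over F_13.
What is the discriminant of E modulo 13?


4 a^3 + 27 b^2 = 4*1^3 + 27*1^2 = 4 + 27 = 31
Delta = -16 * (31) = -496
Delta mod 13 = 11

Delta = 11 (mod 13)


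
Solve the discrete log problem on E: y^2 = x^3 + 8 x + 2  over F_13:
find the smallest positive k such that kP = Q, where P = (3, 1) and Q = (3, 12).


Enumerate multiples of P until we hit Q = (3, 12):
  1P = (3, 1)
  2P = (11, 2)
  3P = (11, 11)
  4P = (3, 12)
Match found at i = 4.

k = 4


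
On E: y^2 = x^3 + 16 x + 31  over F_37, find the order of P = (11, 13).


Compute successive multiples of P until we hit O:
  1P = (11, 13)
  2P = (12, 8)
  3P = (2, 16)
  4P = (20, 27)
  5P = (34, 17)
  6P = (17, 31)
  7P = (18, 3)
  8P = (4, 14)
  ... (continuing to 35P)
  35P = O

ord(P) = 35


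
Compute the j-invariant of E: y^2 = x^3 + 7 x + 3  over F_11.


Delta = -16(4 a^3 + 27 b^2) mod 11 = 10
-1728 * (4 a)^3 = -1728 * (4*7)^3 mod 11 = 4
j = 4 * 10^(-1) mod 11 = 7

j = 7 (mod 11)


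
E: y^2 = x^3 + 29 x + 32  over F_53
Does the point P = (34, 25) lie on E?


Check whether y^2 = x^3 + 29 x + 32 (mod 53) for (x, y) = (34, 25).
LHS: y^2 = 25^2 mod 53 = 42
RHS: x^3 + 29 x + 32 = 34^3 + 29*34 + 32 mod 53 = 42
LHS = RHS

Yes, on the curve


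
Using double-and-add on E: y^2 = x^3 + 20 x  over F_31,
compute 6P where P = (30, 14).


k = 6 = 110_2 (binary, LSB first: 011)
Double-and-add from P = (30, 14):
  bit 0 = 0: acc unchanged = O
  bit 1 = 1: acc = O + (16, 13) = (16, 13)
  bit 2 = 1: acc = (16, 13) + (7, 7) = (5, 15)

6P = (5, 15)


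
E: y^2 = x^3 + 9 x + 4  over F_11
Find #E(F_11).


For each x in F_11, count y with y^2 = x^3 + 9 x + 4 mod 11:
  x = 0: RHS = 4, y in [2, 9]  -> 2 point(s)
  x = 1: RHS = 3, y in [5, 6]  -> 2 point(s)
  x = 3: RHS = 3, y in [5, 6]  -> 2 point(s)
  x = 4: RHS = 5, y in [4, 7]  -> 2 point(s)
  x = 5: RHS = 9, y in [3, 8]  -> 2 point(s)
  x = 7: RHS = 3, y in [5, 6]  -> 2 point(s)
  x = 8: RHS = 5, y in [4, 7]  -> 2 point(s)
  x = 9: RHS = 0, y in [0]  -> 1 point(s)
  x = 10: RHS = 5, y in [4, 7]  -> 2 point(s)
Affine points: 17. Add the point at infinity: total = 18.

#E(F_11) = 18


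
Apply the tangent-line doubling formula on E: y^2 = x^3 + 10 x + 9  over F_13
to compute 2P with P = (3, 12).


Doubling: s = (3 x1^2 + a) / (2 y1)
s = (3*3^2 + 10) / (2*12) mod 13 = 1
x3 = s^2 - 2 x1 mod 13 = 1^2 - 2*3 = 8
y3 = s (x1 - x3) - y1 mod 13 = 1 * (3 - 8) - 12 = 9

2P = (8, 9)


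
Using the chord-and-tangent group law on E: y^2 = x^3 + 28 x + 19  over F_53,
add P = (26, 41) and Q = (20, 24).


P != Q, so use the chord formula.
s = (y2 - y1) / (x2 - x1) = (36) / (47) mod 53 = 47
x3 = s^2 - x1 - x2 mod 53 = 47^2 - 26 - 20 = 43
y3 = s (x1 - x3) - y1 mod 53 = 47 * (26 - 43) - 41 = 8

P + Q = (43, 8)


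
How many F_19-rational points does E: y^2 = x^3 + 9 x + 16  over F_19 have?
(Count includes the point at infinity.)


For each x in F_19, count y with y^2 = x^3 + 9 x + 16 mod 19:
  x = 0: RHS = 16, y in [4, 15]  -> 2 point(s)
  x = 1: RHS = 7, y in [8, 11]  -> 2 point(s)
  x = 2: RHS = 4, y in [2, 17]  -> 2 point(s)
  x = 6: RHS = 1, y in [1, 18]  -> 2 point(s)
  x = 7: RHS = 4, y in [2, 17]  -> 2 point(s)
  x = 8: RHS = 11, y in [7, 12]  -> 2 point(s)
  x = 9: RHS = 9, y in [3, 16]  -> 2 point(s)
  x = 10: RHS = 4, y in [2, 17]  -> 2 point(s)
  x = 12: RHS = 9, y in [3, 16]  -> 2 point(s)
  x = 14: RHS = 17, y in [6, 13]  -> 2 point(s)
  x = 15: RHS = 11, y in [7, 12]  -> 2 point(s)
  x = 16: RHS = 0, y in [0]  -> 1 point(s)
  x = 17: RHS = 9, y in [3, 16]  -> 2 point(s)
  x = 18: RHS = 6, y in [5, 14]  -> 2 point(s)
Affine points: 27. Add the point at infinity: total = 28.

#E(F_19) = 28


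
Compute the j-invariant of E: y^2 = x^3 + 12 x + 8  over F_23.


Delta = -16(4 a^3 + 27 b^2) mod 23 = 13
-1728 * (4 a)^3 = -1728 * (4*12)^3 mod 23 = 22
j = 22 * 13^(-1) mod 23 = 7

j = 7 (mod 23)


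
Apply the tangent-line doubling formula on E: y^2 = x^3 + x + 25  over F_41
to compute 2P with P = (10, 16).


Doubling: s = (3 x1^2 + a) / (2 y1)
s = (3*10^2 + 1) / (2*16) mod 41 = 3
x3 = s^2 - 2 x1 mod 41 = 3^2 - 2*10 = 30
y3 = s (x1 - x3) - y1 mod 41 = 3 * (10 - 30) - 16 = 6

2P = (30, 6)


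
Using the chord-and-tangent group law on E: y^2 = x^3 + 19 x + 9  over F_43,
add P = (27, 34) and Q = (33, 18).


P != Q, so use the chord formula.
s = (y2 - y1) / (x2 - x1) = (27) / (6) mod 43 = 26
x3 = s^2 - x1 - x2 mod 43 = 26^2 - 27 - 33 = 14
y3 = s (x1 - x3) - y1 mod 43 = 26 * (27 - 14) - 34 = 3

P + Q = (14, 3)


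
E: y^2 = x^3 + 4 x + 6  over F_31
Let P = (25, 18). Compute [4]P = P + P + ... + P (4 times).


k = 4 = 100_2 (binary, LSB first: 001)
Double-and-add from P = (25, 18):
  bit 0 = 0: acc unchanged = O
  bit 1 = 0: acc unchanged = O
  bit 2 = 1: acc = O + (3, 13) = (3, 13)

4P = (3, 13)


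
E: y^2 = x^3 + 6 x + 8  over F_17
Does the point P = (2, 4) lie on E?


Check whether y^2 = x^3 + 6 x + 8 (mod 17) for (x, y) = (2, 4).
LHS: y^2 = 4^2 mod 17 = 16
RHS: x^3 + 6 x + 8 = 2^3 + 6*2 + 8 mod 17 = 11
LHS != RHS

No, not on the curve


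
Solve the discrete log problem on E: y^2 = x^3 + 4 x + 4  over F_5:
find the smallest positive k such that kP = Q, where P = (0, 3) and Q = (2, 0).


Enumerate multiples of P until we hit Q = (2, 0):
  1P = (0, 3)
  2P = (1, 3)
  3P = (4, 2)
  4P = (2, 0)
Match found at i = 4.

k = 4


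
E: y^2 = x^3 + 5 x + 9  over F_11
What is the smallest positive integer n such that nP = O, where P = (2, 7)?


Compute successive multiples of P until we hit O:
  1P = (2, 7)
  2P = (0, 8)
  3P = (1, 9)
  4P = (1, 2)
  5P = (0, 3)
  6P = (2, 4)
  7P = O

ord(P) = 7


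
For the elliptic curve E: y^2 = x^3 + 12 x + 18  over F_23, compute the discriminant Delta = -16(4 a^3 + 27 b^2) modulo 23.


4 a^3 + 27 b^2 = 4*12^3 + 27*18^2 = 6912 + 8748 = 15660
Delta = -16 * (15660) = -250560
Delta mod 23 = 2

Delta = 2 (mod 23)


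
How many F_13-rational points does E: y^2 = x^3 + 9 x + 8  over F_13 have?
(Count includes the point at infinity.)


For each x in F_13, count y with y^2 = x^3 + 9 x + 8 mod 13:
  x = 3: RHS = 10, y in [6, 7]  -> 2 point(s)
  x = 4: RHS = 4, y in [2, 11]  -> 2 point(s)
  x = 5: RHS = 9, y in [3, 10]  -> 2 point(s)
  x = 9: RHS = 12, y in [5, 8]  -> 2 point(s)
Affine points: 8. Add the point at infinity: total = 9.

#E(F_13) = 9


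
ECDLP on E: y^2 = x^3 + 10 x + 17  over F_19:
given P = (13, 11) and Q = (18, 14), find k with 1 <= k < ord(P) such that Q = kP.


Enumerate multiples of P until we hit Q = (18, 14):
  1P = (13, 11)
  2P = (18, 14)
Match found at i = 2.

k = 2


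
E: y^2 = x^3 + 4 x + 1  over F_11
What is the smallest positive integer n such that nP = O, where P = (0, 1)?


Compute successive multiples of P until we hit O:
  1P = (0, 1)
  2P = (4, 2)
  3P = (5, 6)
  4P = (7, 3)
  5P = (7, 8)
  6P = (5, 5)
  7P = (4, 9)
  8P = (0, 10)
  ... (continuing to 9P)
  9P = O

ord(P) = 9


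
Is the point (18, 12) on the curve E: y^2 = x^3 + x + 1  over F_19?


Check whether y^2 = x^3 + 1 x + 1 (mod 19) for (x, y) = (18, 12).
LHS: y^2 = 12^2 mod 19 = 11
RHS: x^3 + 1 x + 1 = 18^3 + 1*18 + 1 mod 19 = 18
LHS != RHS

No, not on the curve


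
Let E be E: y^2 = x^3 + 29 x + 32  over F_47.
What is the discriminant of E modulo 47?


4 a^3 + 27 b^2 = 4*29^3 + 27*32^2 = 97556 + 27648 = 125204
Delta = -16 * (125204) = -2003264
Delta mod 47 = 17

Delta = 17 (mod 47)


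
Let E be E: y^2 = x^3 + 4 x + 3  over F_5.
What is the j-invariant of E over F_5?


Delta = -16(4 a^3 + 27 b^2) mod 5 = 1
-1728 * (4 a)^3 = -1728 * (4*4)^3 mod 5 = 2
j = 2 * 1^(-1) mod 5 = 2

j = 2 (mod 5)


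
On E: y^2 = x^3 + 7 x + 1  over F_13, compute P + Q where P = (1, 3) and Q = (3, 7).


P != Q, so use the chord formula.
s = (y2 - y1) / (x2 - x1) = (4) / (2) mod 13 = 2
x3 = s^2 - x1 - x2 mod 13 = 2^2 - 1 - 3 = 0
y3 = s (x1 - x3) - y1 mod 13 = 2 * (1 - 0) - 3 = 12

P + Q = (0, 12)


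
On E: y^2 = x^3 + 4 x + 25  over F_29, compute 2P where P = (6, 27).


Doubling: s = (3 x1^2 + a) / (2 y1)
s = (3*6^2 + 4) / (2*27) mod 29 = 1
x3 = s^2 - 2 x1 mod 29 = 1^2 - 2*6 = 18
y3 = s (x1 - x3) - y1 mod 29 = 1 * (6 - 18) - 27 = 19

2P = (18, 19)


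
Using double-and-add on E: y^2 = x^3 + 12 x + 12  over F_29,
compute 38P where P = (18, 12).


k = 38 = 100110_2 (binary, LSB first: 011001)
Double-and-add from P = (18, 12):
  bit 0 = 0: acc unchanged = O
  bit 1 = 1: acc = O + (21, 10) = (21, 10)
  bit 2 = 1: acc = (21, 10) + (11, 5) = (19, 20)
  bit 3 = 0: acc unchanged = (19, 20)
  bit 4 = 0: acc unchanged = (19, 20)
  bit 5 = 1: acc = (19, 20) + (14, 16) = (21, 19)

38P = (21, 19)


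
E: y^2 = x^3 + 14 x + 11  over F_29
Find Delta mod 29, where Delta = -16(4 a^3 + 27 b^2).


4 a^3 + 27 b^2 = 4*14^3 + 27*11^2 = 10976 + 3267 = 14243
Delta = -16 * (14243) = -227888
Delta mod 29 = 23

Delta = 23 (mod 29)


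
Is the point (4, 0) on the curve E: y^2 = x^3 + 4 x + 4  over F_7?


Check whether y^2 = x^3 + 4 x + 4 (mod 7) for (x, y) = (4, 0).
LHS: y^2 = 0^2 mod 7 = 0
RHS: x^3 + 4 x + 4 = 4^3 + 4*4 + 4 mod 7 = 0
LHS = RHS

Yes, on the curve


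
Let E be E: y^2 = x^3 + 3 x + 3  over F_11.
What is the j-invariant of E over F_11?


Delta = -16(4 a^3 + 27 b^2) mod 11 = 5
-1728 * (4 a)^3 = -1728 * (4*3)^3 mod 11 = 10
j = 10 * 5^(-1) mod 11 = 2

j = 2 (mod 11)


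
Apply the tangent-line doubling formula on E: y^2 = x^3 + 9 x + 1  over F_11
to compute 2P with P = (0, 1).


Doubling: s = (3 x1^2 + a) / (2 y1)
s = (3*0^2 + 9) / (2*1) mod 11 = 10
x3 = s^2 - 2 x1 mod 11 = 10^2 - 2*0 = 1
y3 = s (x1 - x3) - y1 mod 11 = 10 * (0 - 1) - 1 = 0

2P = (1, 0)


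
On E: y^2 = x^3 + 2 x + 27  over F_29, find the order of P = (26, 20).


Compute successive multiples of P until we hit O:
  1P = (26, 20)
  2P = (6, 9)
  3P = (1, 1)
  4P = (1, 28)
  5P = (6, 20)
  6P = (26, 9)
  7P = O

ord(P) = 7


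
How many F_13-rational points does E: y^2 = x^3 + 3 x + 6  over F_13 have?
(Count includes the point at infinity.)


For each x in F_13, count y with y^2 = x^3 + 3 x + 6 mod 13:
  x = 1: RHS = 10, y in [6, 7]  -> 2 point(s)
  x = 3: RHS = 3, y in [4, 9]  -> 2 point(s)
  x = 4: RHS = 4, y in [2, 11]  -> 2 point(s)
  x = 5: RHS = 3, y in [4, 9]  -> 2 point(s)
  x = 8: RHS = 9, y in [3, 10]  -> 2 point(s)
  x = 10: RHS = 9, y in [3, 10]  -> 2 point(s)
Affine points: 12. Add the point at infinity: total = 13.

#E(F_13) = 13


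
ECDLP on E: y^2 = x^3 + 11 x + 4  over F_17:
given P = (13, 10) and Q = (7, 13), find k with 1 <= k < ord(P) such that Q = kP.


Enumerate multiples of P until we hit Q = (7, 13):
  1P = (13, 10)
  2P = (0, 2)
  3P = (8, 14)
  4P = (15, 12)
  5P = (7, 13)
Match found at i = 5.

k = 5


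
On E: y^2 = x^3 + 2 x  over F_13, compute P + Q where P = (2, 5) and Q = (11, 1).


P != Q, so use the chord formula.
s = (y2 - y1) / (x2 - x1) = (9) / (9) mod 13 = 1
x3 = s^2 - x1 - x2 mod 13 = 1^2 - 2 - 11 = 1
y3 = s (x1 - x3) - y1 mod 13 = 1 * (2 - 1) - 5 = 9

P + Q = (1, 9)


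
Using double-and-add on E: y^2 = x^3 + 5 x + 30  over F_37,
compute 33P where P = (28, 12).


k = 33 = 100001_2 (binary, LSB first: 100001)
Double-and-add from P = (28, 12):
  bit 0 = 1: acc = O + (28, 12) = (28, 12)
  bit 1 = 0: acc unchanged = (28, 12)
  bit 2 = 0: acc unchanged = (28, 12)
  bit 3 = 0: acc unchanged = (28, 12)
  bit 4 = 0: acc unchanged = (28, 12)
  bit 5 = 1: acc = (28, 12) + (11, 26) = (7, 36)

33P = (7, 36)


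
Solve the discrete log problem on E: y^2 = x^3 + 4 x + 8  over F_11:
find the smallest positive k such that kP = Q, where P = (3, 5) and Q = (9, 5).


Enumerate multiples of P until we hit Q = (9, 5):
  1P = (3, 5)
  2P = (9, 5)
Match found at i = 2.

k = 2


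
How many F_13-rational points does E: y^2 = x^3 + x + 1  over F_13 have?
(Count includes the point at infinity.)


For each x in F_13, count y with y^2 = x^3 + 1 x + 1 mod 13:
  x = 0: RHS = 1, y in [1, 12]  -> 2 point(s)
  x = 1: RHS = 3, y in [4, 9]  -> 2 point(s)
  x = 4: RHS = 4, y in [2, 11]  -> 2 point(s)
  x = 5: RHS = 1, y in [1, 12]  -> 2 point(s)
  x = 7: RHS = 0, y in [0]  -> 1 point(s)
  x = 8: RHS = 1, y in [1, 12]  -> 2 point(s)
  x = 10: RHS = 10, y in [6, 7]  -> 2 point(s)
  x = 11: RHS = 4, y in [2, 11]  -> 2 point(s)
  x = 12: RHS = 12, y in [5, 8]  -> 2 point(s)
Affine points: 17. Add the point at infinity: total = 18.

#E(F_13) = 18


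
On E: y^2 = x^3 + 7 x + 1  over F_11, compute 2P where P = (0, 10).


Doubling: s = (3 x1^2 + a) / (2 y1)
s = (3*0^2 + 7) / (2*10) mod 11 = 2
x3 = s^2 - 2 x1 mod 11 = 2^2 - 2*0 = 4
y3 = s (x1 - x3) - y1 mod 11 = 2 * (0 - 4) - 10 = 4

2P = (4, 4)


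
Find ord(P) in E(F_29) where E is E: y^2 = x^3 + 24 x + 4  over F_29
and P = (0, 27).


Compute successive multiples of P until we hit O:
  1P = (0, 27)
  2P = (7, 15)
  3P = (6, 4)
  4P = (24, 7)
  5P = (21, 5)
  6P = (21, 24)
  7P = (24, 22)
  8P = (6, 25)
  ... (continuing to 11P)
  11P = O

ord(P) = 11


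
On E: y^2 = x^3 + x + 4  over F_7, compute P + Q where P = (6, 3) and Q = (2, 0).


P != Q, so use the chord formula.
s = (y2 - y1) / (x2 - x1) = (4) / (3) mod 7 = 6
x3 = s^2 - x1 - x2 mod 7 = 6^2 - 6 - 2 = 0
y3 = s (x1 - x3) - y1 mod 7 = 6 * (6 - 0) - 3 = 5

P + Q = (0, 5)


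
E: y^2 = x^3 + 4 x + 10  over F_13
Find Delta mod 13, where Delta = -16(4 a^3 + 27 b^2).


4 a^3 + 27 b^2 = 4*4^3 + 27*10^2 = 256 + 2700 = 2956
Delta = -16 * (2956) = -47296
Delta mod 13 = 11

Delta = 11 (mod 13)


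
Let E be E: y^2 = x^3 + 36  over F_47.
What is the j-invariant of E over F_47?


Delta = -16(4 a^3 + 27 b^2) mod 47 = 39
-1728 * (4 a)^3 = -1728 * (4*0)^3 mod 47 = 0
j = 0 * 39^(-1) mod 47 = 0

j = 0 (mod 47)


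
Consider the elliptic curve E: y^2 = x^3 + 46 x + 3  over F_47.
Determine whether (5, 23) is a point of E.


Check whether y^2 = x^3 + 46 x + 3 (mod 47) for (x, y) = (5, 23).
LHS: y^2 = 23^2 mod 47 = 12
RHS: x^3 + 46 x + 3 = 5^3 + 46*5 + 3 mod 47 = 29
LHS != RHS

No, not on the curve


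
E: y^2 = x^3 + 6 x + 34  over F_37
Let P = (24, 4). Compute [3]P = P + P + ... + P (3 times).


k = 3 = 11_2 (binary, LSB first: 11)
Double-and-add from P = (24, 4):
  bit 0 = 1: acc = O + (24, 4) = (24, 4)
  bit 1 = 1: acc = (24, 4) + (5, 35) = (4, 14)

3P = (4, 14)


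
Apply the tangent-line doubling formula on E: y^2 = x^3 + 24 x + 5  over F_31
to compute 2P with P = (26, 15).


Doubling: s = (3 x1^2 + a) / (2 y1)
s = (3*26^2 + 24) / (2*15) mod 31 = 25
x3 = s^2 - 2 x1 mod 31 = 25^2 - 2*26 = 15
y3 = s (x1 - x3) - y1 mod 31 = 25 * (26 - 15) - 15 = 12

2P = (15, 12)


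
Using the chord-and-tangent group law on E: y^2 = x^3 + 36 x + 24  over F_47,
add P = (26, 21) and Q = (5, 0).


P != Q, so use the chord formula.
s = (y2 - y1) / (x2 - x1) = (26) / (26) mod 47 = 1
x3 = s^2 - x1 - x2 mod 47 = 1^2 - 26 - 5 = 17
y3 = s (x1 - x3) - y1 mod 47 = 1 * (26 - 17) - 21 = 35

P + Q = (17, 35)


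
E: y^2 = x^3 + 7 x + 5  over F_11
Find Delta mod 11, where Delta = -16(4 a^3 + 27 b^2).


4 a^3 + 27 b^2 = 4*7^3 + 27*5^2 = 1372 + 675 = 2047
Delta = -16 * (2047) = -32752
Delta mod 11 = 6

Delta = 6 (mod 11)


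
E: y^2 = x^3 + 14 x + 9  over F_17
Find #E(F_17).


For each x in F_17, count y with y^2 = x^3 + 14 x + 9 mod 17:
  x = 0: RHS = 9, y in [3, 14]  -> 2 point(s)
  x = 5: RHS = 0, y in [0]  -> 1 point(s)
  x = 7: RHS = 8, y in [5, 12]  -> 2 point(s)
  x = 8: RHS = 4, y in [2, 15]  -> 2 point(s)
  x = 11: RHS = 15, y in [7, 10]  -> 2 point(s)
  x = 12: RHS = 1, y in [1, 16]  -> 2 point(s)
  x = 13: RHS = 8, y in [5, 12]  -> 2 point(s)
  x = 14: RHS = 8, y in [5, 12]  -> 2 point(s)
Affine points: 15. Add the point at infinity: total = 16.

#E(F_17) = 16


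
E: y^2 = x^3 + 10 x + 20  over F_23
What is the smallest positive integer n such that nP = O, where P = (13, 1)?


Compute successive multiples of P until we hit O:
  1P = (13, 1)
  2P = (10, 4)
  3P = (1, 10)
  4P = (11, 9)
  5P = (15, 7)
  6P = (4, 3)
  7P = (14, 12)
  8P = (2, 5)
  ... (continuing to 27P)
  27P = O

ord(P) = 27


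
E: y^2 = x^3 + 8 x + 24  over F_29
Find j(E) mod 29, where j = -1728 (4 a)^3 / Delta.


Delta = -16(4 a^3 + 27 b^2) mod 29 = 19
-1728 * (4 a)^3 = -1728 * (4*8)^3 mod 29 = 5
j = 5 * 19^(-1) mod 29 = 14

j = 14 (mod 29)


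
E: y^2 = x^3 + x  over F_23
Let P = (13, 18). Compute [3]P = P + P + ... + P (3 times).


k = 3 = 11_2 (binary, LSB first: 11)
Double-and-add from P = (13, 18):
  bit 0 = 1: acc = O + (13, 18) = (13, 18)
  bit 1 = 1: acc = (13, 18) + (9, 18) = (1, 5)

3P = (1, 5)


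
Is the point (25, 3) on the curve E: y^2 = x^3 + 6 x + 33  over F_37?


Check whether y^2 = x^3 + 6 x + 33 (mod 37) for (x, y) = (25, 3).
LHS: y^2 = 3^2 mod 37 = 9
RHS: x^3 + 6 x + 33 = 25^3 + 6*25 + 33 mod 37 = 9
LHS = RHS

Yes, on the curve


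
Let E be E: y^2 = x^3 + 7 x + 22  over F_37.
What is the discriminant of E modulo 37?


4 a^3 + 27 b^2 = 4*7^3 + 27*22^2 = 1372 + 13068 = 14440
Delta = -16 * (14440) = -231040
Delta mod 37 = 25

Delta = 25 (mod 37)


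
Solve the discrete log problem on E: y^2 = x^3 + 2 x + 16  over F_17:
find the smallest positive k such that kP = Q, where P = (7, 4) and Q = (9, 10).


Enumerate multiples of P until we hit Q = (9, 10):
  1P = (7, 4)
  2P = (16, 9)
  3P = (9, 10)
Match found at i = 3.

k = 3


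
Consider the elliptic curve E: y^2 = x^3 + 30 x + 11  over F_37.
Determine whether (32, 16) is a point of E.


Check whether y^2 = x^3 + 30 x + 11 (mod 37) for (x, y) = (32, 16).
LHS: y^2 = 16^2 mod 37 = 34
RHS: x^3 + 30 x + 11 = 32^3 + 30*32 + 11 mod 37 = 32
LHS != RHS

No, not on the curve


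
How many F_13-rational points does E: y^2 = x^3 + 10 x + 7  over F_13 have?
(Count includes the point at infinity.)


For each x in F_13, count y with y^2 = x^3 + 10 x + 7 mod 13:
  x = 2: RHS = 9, y in [3, 10]  -> 2 point(s)
  x = 3: RHS = 12, y in [5, 8]  -> 2 point(s)
  x = 5: RHS = 0, y in [0]  -> 1 point(s)
  x = 6: RHS = 10, y in [6, 7]  -> 2 point(s)
  x = 7: RHS = 4, y in [2, 11]  -> 2 point(s)
  x = 8: RHS = 1, y in [1, 12]  -> 2 point(s)
  x = 12: RHS = 9, y in [3, 10]  -> 2 point(s)
Affine points: 13. Add the point at infinity: total = 14.

#E(F_13) = 14


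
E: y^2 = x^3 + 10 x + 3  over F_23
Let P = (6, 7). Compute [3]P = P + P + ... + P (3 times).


k = 3 = 11_2 (binary, LSB first: 11)
Double-and-add from P = (6, 7):
  bit 0 = 1: acc = O + (6, 7) = (6, 7)
  bit 1 = 1: acc = (6, 7) + (6, 16) = O

3P = O


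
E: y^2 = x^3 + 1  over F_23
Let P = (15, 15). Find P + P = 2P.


Doubling: s = (3 x1^2 + a) / (2 y1)
s = (3*15^2 + 0) / (2*15) mod 23 = 11
x3 = s^2 - 2 x1 mod 23 = 11^2 - 2*15 = 22
y3 = s (x1 - x3) - y1 mod 23 = 11 * (15 - 22) - 15 = 0

2P = (22, 0)


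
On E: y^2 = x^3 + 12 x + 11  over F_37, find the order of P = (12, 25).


Compute successive multiples of P until we hit O:
  1P = (12, 25)
  2P = (13, 12)
  3P = (33, 26)
  4P = (4, 30)
  5P = (0, 23)
  6P = (24, 10)
  7P = (28, 32)
  8P = (30, 18)
  ... (continuing to 22P)
  22P = O

ord(P) = 22


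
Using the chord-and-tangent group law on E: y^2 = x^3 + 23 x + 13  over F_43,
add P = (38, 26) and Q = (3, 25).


P != Q, so use the chord formula.
s = (y2 - y1) / (x2 - x1) = (42) / (8) mod 43 = 16
x3 = s^2 - x1 - x2 mod 43 = 16^2 - 38 - 3 = 0
y3 = s (x1 - x3) - y1 mod 43 = 16 * (38 - 0) - 26 = 23

P + Q = (0, 23)


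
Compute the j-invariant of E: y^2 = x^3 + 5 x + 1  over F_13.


Delta = -16(4 a^3 + 27 b^2) mod 13 = 5
-1728 * (4 a)^3 = -1728 * (4*5)^3 mod 13 = 5
j = 5 * 5^(-1) mod 13 = 1

j = 1 (mod 13)


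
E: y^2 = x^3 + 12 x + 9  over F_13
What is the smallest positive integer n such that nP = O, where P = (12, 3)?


Compute successive multiples of P until we hit O:
  1P = (12, 3)
  2P = (5, 8)
  3P = (5, 5)
  4P = (12, 10)
  5P = O

ord(P) = 5


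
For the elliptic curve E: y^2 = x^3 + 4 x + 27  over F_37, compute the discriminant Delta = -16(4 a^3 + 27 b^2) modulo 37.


4 a^3 + 27 b^2 = 4*4^3 + 27*27^2 = 256 + 19683 = 19939
Delta = -16 * (19939) = -319024
Delta mod 37 = 27

Delta = 27 (mod 37)


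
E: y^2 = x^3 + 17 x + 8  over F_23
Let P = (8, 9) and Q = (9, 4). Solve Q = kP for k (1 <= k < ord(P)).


Enumerate multiples of P until we hit Q = (9, 4):
  1P = (8, 9)
  2P = (9, 19)
  3P = (14, 0)
  4P = (9, 4)
Match found at i = 4.

k = 4


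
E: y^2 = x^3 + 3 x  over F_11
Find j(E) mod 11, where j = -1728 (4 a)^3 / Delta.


Delta = -16(4 a^3 + 27 b^2) mod 11 = 10
-1728 * (4 a)^3 = -1728 * (4*3)^3 mod 11 = 10
j = 10 * 10^(-1) mod 11 = 1

j = 1 (mod 11)


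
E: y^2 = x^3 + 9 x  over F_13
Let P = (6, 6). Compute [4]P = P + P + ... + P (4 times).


k = 4 = 100_2 (binary, LSB first: 001)
Double-and-add from P = (6, 6):
  bit 0 = 0: acc unchanged = O
  bit 1 = 0: acc unchanged = O
  bit 2 = 1: acc = O + (12, 4) = (12, 4)

4P = (12, 4)


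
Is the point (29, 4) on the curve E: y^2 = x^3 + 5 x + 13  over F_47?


Check whether y^2 = x^3 + 5 x + 13 (mod 47) for (x, y) = (29, 4).
LHS: y^2 = 4^2 mod 47 = 16
RHS: x^3 + 5 x + 13 = 29^3 + 5*29 + 13 mod 47 = 13
LHS != RHS

No, not on the curve


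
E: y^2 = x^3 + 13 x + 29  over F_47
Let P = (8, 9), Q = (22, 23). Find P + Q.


P != Q, so use the chord formula.
s = (y2 - y1) / (x2 - x1) = (14) / (14) mod 47 = 1
x3 = s^2 - x1 - x2 mod 47 = 1^2 - 8 - 22 = 18
y3 = s (x1 - x3) - y1 mod 47 = 1 * (8 - 18) - 9 = 28

P + Q = (18, 28)


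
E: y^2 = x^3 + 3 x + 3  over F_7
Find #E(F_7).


For each x in F_7, count y with y^2 = x^3 + 3 x + 3 mod 7:
  x = 1: RHS = 0, y in [0]  -> 1 point(s)
  x = 3: RHS = 4, y in [2, 5]  -> 2 point(s)
  x = 4: RHS = 2, y in [3, 4]  -> 2 point(s)
Affine points: 5. Add the point at infinity: total = 6.

#E(F_7) = 6


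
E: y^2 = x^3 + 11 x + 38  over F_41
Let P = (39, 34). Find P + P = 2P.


Doubling: s = (3 x1^2 + a) / (2 y1)
s = (3*39^2 + 11) / (2*34) mod 41 = 13
x3 = s^2 - 2 x1 mod 41 = 13^2 - 2*39 = 9
y3 = s (x1 - x3) - y1 mod 41 = 13 * (39 - 9) - 34 = 28

2P = (9, 28)


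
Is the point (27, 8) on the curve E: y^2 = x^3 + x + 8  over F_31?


Check whether y^2 = x^3 + 1 x + 8 (mod 31) for (x, y) = (27, 8).
LHS: y^2 = 8^2 mod 31 = 2
RHS: x^3 + 1 x + 8 = 27^3 + 1*27 + 8 mod 31 = 2
LHS = RHS

Yes, on the curve


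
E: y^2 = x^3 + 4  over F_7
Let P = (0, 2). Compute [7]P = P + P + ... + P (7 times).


k = 7 = 111_2 (binary, LSB first: 111)
Double-and-add from P = (0, 2):
  bit 0 = 1: acc = O + (0, 2) = (0, 2)
  bit 1 = 1: acc = (0, 2) + (0, 5) = O
  bit 2 = 1: acc = O + (0, 2) = (0, 2)

7P = (0, 2)


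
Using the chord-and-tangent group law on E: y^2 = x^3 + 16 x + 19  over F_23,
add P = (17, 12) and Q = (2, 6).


P != Q, so use the chord formula.
s = (y2 - y1) / (x2 - x1) = (17) / (8) mod 23 = 5
x3 = s^2 - x1 - x2 mod 23 = 5^2 - 17 - 2 = 6
y3 = s (x1 - x3) - y1 mod 23 = 5 * (17 - 6) - 12 = 20

P + Q = (6, 20)


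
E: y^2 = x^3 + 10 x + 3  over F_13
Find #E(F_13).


For each x in F_13, count y with y^2 = x^3 + 10 x + 3 mod 13:
  x = 0: RHS = 3, y in [4, 9]  -> 2 point(s)
  x = 1: RHS = 1, y in [1, 12]  -> 2 point(s)
  x = 4: RHS = 3, y in [4, 9]  -> 2 point(s)
  x = 5: RHS = 9, y in [3, 10]  -> 2 point(s)
  x = 7: RHS = 0, y in [0]  -> 1 point(s)
  x = 8: RHS = 10, y in [6, 7]  -> 2 point(s)
  x = 9: RHS = 3, y in [4, 9]  -> 2 point(s)
  x = 11: RHS = 1, y in [1, 12]  -> 2 point(s)
Affine points: 15. Add the point at infinity: total = 16.

#E(F_13) = 16


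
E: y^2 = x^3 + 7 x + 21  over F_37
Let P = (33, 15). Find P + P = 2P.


Doubling: s = (3 x1^2 + a) / (2 y1)
s = (3*33^2 + 7) / (2*15) mod 37 = 8
x3 = s^2 - 2 x1 mod 37 = 8^2 - 2*33 = 35
y3 = s (x1 - x3) - y1 mod 37 = 8 * (33 - 35) - 15 = 6

2P = (35, 6)


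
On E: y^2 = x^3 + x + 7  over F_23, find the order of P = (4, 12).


Compute successive multiples of P until we hit O:
  1P = (4, 12)
  2P = (1, 20)
  3P = (20, 0)
  4P = (1, 3)
  5P = (4, 11)
  6P = O

ord(P) = 6


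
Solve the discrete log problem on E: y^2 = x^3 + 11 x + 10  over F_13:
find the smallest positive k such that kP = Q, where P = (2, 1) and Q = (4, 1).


Enumerate multiples of P until we hit Q = (4, 1):
  1P = (2, 1)
  2P = (8, 8)
  3P = (4, 1)
Match found at i = 3.

k = 3


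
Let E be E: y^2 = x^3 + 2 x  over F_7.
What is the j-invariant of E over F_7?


Delta = -16(4 a^3 + 27 b^2) mod 7 = 6
-1728 * (4 a)^3 = -1728 * (4*2)^3 mod 7 = 1
j = 1 * 6^(-1) mod 7 = 6

j = 6 (mod 7)


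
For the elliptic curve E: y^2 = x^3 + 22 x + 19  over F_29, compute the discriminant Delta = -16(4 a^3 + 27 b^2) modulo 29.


4 a^3 + 27 b^2 = 4*22^3 + 27*19^2 = 42592 + 9747 = 52339
Delta = -16 * (52339) = -837424
Delta mod 29 = 9

Delta = 9 (mod 29)


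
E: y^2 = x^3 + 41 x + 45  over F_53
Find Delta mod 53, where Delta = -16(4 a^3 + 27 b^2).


4 a^3 + 27 b^2 = 4*41^3 + 27*45^2 = 275684 + 54675 = 330359
Delta = -16 * (330359) = -5285744
Delta mod 53 = 52

Delta = 52 (mod 53)


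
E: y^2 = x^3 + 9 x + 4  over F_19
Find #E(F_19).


For each x in F_19, count y with y^2 = x^3 + 9 x + 4 mod 19:
  x = 0: RHS = 4, y in [2, 17]  -> 2 point(s)
  x = 2: RHS = 11, y in [7, 12]  -> 2 point(s)
  x = 3: RHS = 1, y in [1, 18]  -> 2 point(s)
  x = 4: RHS = 9, y in [3, 16]  -> 2 point(s)
  x = 7: RHS = 11, y in [7, 12]  -> 2 point(s)
  x = 9: RHS = 16, y in [4, 15]  -> 2 point(s)
  x = 10: RHS = 11, y in [7, 12]  -> 2 point(s)
  x = 11: RHS = 9, y in [3, 16]  -> 2 point(s)
  x = 12: RHS = 16, y in [4, 15]  -> 2 point(s)
  x = 13: RHS = 0, y in [0]  -> 1 point(s)
  x = 14: RHS = 5, y in [9, 10]  -> 2 point(s)
  x = 16: RHS = 7, y in [8, 11]  -> 2 point(s)
  x = 17: RHS = 16, y in [4, 15]  -> 2 point(s)
Affine points: 25. Add the point at infinity: total = 26.

#E(F_19) = 26


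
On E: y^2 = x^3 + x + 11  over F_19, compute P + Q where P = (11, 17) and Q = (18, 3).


P != Q, so use the chord formula.
s = (y2 - y1) / (x2 - x1) = (5) / (7) mod 19 = 17
x3 = s^2 - x1 - x2 mod 19 = 17^2 - 11 - 18 = 13
y3 = s (x1 - x3) - y1 mod 19 = 17 * (11 - 13) - 17 = 6

P + Q = (13, 6)


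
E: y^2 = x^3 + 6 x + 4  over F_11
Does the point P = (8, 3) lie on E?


Check whether y^2 = x^3 + 6 x + 4 (mod 11) for (x, y) = (8, 3).
LHS: y^2 = 3^2 mod 11 = 9
RHS: x^3 + 6 x + 4 = 8^3 + 6*8 + 4 mod 11 = 3
LHS != RHS

No, not on the curve


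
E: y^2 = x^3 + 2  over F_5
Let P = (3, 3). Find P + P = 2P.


Doubling: s = (3 x1^2 + a) / (2 y1)
s = (3*3^2 + 0) / (2*3) mod 5 = 2
x3 = s^2 - 2 x1 mod 5 = 2^2 - 2*3 = 3
y3 = s (x1 - x3) - y1 mod 5 = 2 * (3 - 3) - 3 = 2

2P = (3, 2)


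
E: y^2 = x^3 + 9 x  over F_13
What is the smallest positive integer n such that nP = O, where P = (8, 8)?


Compute successive multiples of P until we hit O:
  1P = (8, 8)
  2P = (1, 6)
  3P = (7, 9)
  4P = (12, 9)
  5P = (2, 0)
  6P = (12, 4)
  7P = (7, 4)
  8P = (1, 7)
  ... (continuing to 10P)
  10P = O

ord(P) = 10


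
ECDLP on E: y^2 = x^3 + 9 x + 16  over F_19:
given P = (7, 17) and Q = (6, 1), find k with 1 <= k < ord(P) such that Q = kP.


Enumerate multiples of P until we hit Q = (6, 1):
  1P = (7, 17)
  2P = (6, 1)
Match found at i = 2.

k = 2


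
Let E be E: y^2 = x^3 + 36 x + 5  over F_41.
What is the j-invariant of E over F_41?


Delta = -16(4 a^3 + 27 b^2) mod 41 = 29
-1728 * (4 a)^3 = -1728 * (4*36)^3 mod 41 = 30
j = 30 * 29^(-1) mod 41 = 18

j = 18 (mod 41)


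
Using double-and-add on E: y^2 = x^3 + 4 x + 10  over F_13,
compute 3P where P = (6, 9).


k = 3 = 11_2 (binary, LSB first: 11)
Double-and-add from P = (6, 9):
  bit 0 = 1: acc = O + (6, 9) = (6, 9)
  bit 1 = 1: acc = (6, 9) + (2, 0) = (6, 4)

3P = (6, 4)


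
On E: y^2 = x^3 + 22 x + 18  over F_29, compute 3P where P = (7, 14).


k = 3 = 11_2 (binary, LSB first: 11)
Double-and-add from P = (7, 14):
  bit 0 = 1: acc = O + (7, 14) = (7, 14)
  bit 1 = 1: acc = (7, 14) + (11, 24) = (10, 22)

3P = (10, 22)


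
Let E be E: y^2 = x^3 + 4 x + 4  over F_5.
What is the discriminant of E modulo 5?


4 a^3 + 27 b^2 = 4*4^3 + 27*4^2 = 256 + 432 = 688
Delta = -16 * (688) = -11008
Delta mod 5 = 2

Delta = 2 (mod 5)


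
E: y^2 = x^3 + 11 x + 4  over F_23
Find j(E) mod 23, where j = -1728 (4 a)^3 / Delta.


Delta = -16(4 a^3 + 27 b^2) mod 23 = 19
-1728 * (4 a)^3 = -1728 * (4*11)^3 mod 23 = 1
j = 1 * 19^(-1) mod 23 = 17

j = 17 (mod 23)


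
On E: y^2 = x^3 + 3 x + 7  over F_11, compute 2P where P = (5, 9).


Doubling: s = (3 x1^2 + a) / (2 y1)
s = (3*5^2 + 3) / (2*9) mod 11 = 8
x3 = s^2 - 2 x1 mod 11 = 8^2 - 2*5 = 10
y3 = s (x1 - x3) - y1 mod 11 = 8 * (5 - 10) - 9 = 6

2P = (10, 6)


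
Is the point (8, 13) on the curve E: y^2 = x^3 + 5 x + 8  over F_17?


Check whether y^2 = x^3 + 5 x + 8 (mod 17) for (x, y) = (8, 13).
LHS: y^2 = 13^2 mod 17 = 16
RHS: x^3 + 5 x + 8 = 8^3 + 5*8 + 8 mod 17 = 16
LHS = RHS

Yes, on the curve


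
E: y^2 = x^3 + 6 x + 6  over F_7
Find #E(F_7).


For each x in F_7, count y with y^2 = x^3 + 6 x + 6 mod 7:
  x = 3: RHS = 2, y in [3, 4]  -> 2 point(s)
  x = 5: RHS = 0, y in [0]  -> 1 point(s)
Affine points: 3. Add the point at infinity: total = 4.

#E(F_7) = 4


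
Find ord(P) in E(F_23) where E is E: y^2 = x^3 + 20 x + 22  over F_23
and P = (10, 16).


Compute successive multiples of P until we hit O:
  1P = (10, 16)
  2P = (11, 20)
  3P = (18, 21)
  4P = (13, 8)
  5P = (2, 1)
  6P = (12, 9)
  7P = (19, 4)
  8P = (6, 17)
  ... (continuing to 25P)
  25P = O

ord(P) = 25
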